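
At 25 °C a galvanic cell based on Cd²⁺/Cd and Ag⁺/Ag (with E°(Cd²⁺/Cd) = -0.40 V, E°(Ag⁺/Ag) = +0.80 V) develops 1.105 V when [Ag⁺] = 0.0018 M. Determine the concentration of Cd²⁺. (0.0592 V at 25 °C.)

From the Nernst equation, log Q = n(E° − E)/0.0592 = 2(1.20 − 1.105)/0.0592 = 3.209, so Q = 1620.
With Q = [Cd²⁺]/[Ag⁺]^2 and the known concentrations, [Cd²⁺] in the numerator gives [Cd²⁺] = 0.0052 M.

0.0052 M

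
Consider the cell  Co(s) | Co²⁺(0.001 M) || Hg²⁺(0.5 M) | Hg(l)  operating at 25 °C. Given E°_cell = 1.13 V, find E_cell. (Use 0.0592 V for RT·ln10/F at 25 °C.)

Balancing electrons gives n = 2; the reaction quotient is Q = [Co²⁺]/[Hg²⁺] = 0.00200.
At 25 °C, E = E° − (0.0592/n) log Q = 1.13 − (0.0592/2)(-2.699) = 1.130 + 0.080 = 1.210 V.

1.21 V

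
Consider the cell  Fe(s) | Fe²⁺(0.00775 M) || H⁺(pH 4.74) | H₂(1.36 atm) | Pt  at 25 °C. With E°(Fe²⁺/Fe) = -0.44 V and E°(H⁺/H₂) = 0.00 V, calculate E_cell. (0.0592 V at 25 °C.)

The hydrogen couple is the cathode, so E°_cell = 0.44 V; n = 2.
[H⁺] = 10^(−4.74) = 1.8 × 10^-5 M, and Q = [Fe²⁺]·P(H₂) / [H⁺]^2 = 3.18 × 10^7.
E = E° − (0.0592/2) log Q = 0.44 − (0.0592/2)(7.503) = 0.218 V.

0.22 V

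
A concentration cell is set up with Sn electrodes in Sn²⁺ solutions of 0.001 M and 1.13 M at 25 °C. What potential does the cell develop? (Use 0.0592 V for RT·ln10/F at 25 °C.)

Both half-cells are Sn²⁺/Sn, so E°_cell = 0. The concentrated side is the cathode; the cell reaction moves Sn²⁺ from high to low concentration with n = 2.
Q = [Sn²⁺]_dilute/[Sn²⁺]_conc = 0.001/1.13 = 8.85 × 10^-4.
E = 0 − (0.0592/2) log Q = −(0.0592/2)(-3.053) = 0.0904 V.

0.090 V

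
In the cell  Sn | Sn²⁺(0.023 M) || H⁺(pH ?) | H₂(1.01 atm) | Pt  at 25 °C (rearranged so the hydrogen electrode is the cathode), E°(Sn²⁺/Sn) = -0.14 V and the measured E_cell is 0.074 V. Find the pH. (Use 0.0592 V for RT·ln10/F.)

E°_cell = 0.14 V and n = 2.
log Q = n(E° − E)/0.0592 = 2×(0.14 − 0.074)/0.0592 = 2.230.
With Q = [Sn²⁺]·P(H₂) / [H⁺]^2, solving for [H⁺] gives log[H⁺] = -1.932, so pH = 1.93.

pH = 1.93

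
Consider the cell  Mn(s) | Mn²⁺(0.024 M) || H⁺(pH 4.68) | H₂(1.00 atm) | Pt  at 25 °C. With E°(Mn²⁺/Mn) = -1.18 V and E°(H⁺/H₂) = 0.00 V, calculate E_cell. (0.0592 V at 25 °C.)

The hydrogen couple is the cathode, so E°_cell = 1.18 V; n = 2.
[H⁺] = 10^(−4.68) = 2.1 × 10^-5 M, and Q = [Mn²⁺]·P(H₂) / [H⁺]^2 = 5.5 × 10^7.
E = E° − (0.0592/2) log Q = 1.18 − (0.0592/2)(7.740) = 0.951 V.

0.95 V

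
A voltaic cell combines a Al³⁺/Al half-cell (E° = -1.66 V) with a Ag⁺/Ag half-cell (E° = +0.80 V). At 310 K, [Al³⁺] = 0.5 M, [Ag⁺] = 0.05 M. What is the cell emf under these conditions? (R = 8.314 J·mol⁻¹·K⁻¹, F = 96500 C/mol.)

The Ag⁺/Ag couple has the higher reduction potential and acts as the cathode, so E°_cell = +0.80 − (-1.66) = 2.46 V.
Balancing electrons gives n = 3; the reaction quotient is Q = [Al³⁺]/[Ag⁺]^3 = 4000.
E = E° − (RT/nF) ln Q = 2.46 − (8.314×310)/(3×96500) × (8.294) = 2.460 − 0.074 = 2.386 V.

2.39 V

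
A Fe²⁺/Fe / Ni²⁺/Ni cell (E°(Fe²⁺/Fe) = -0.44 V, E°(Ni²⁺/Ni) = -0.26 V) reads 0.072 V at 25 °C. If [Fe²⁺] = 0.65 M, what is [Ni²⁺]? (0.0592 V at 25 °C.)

From the Nernst equation, log Q = n(E° − E)/0.0592 = 2(0.18 − 0.072)/0.0592 = 3.649, so Q = 4450.
With Q = [Fe²⁺]/[Ni²⁺] and the known concentrations, [Ni²⁺] in the denominator gives [Ni²⁺] = 1.5 × 10^-4 M.

1.5 × 10^-4 M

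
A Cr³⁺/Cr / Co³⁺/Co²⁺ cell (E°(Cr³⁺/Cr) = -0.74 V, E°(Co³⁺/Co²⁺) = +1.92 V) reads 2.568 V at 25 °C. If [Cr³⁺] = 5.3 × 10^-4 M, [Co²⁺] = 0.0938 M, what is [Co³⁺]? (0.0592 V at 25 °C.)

From the Nernst equation, log Q = n(E° − E)/0.0592 = 3(2.66 − 2.568)/0.0592 = 4.662, so Q = 4.59 × 10^4.
With Q = [Cr³⁺]·[Co²⁺]^3/[Co³⁺]^3 and the known concentrations, [Co³⁺]^3 in the denominator gives [Co³⁺] = 2.1 × 10^-4 M.

2.1 × 10^-4 M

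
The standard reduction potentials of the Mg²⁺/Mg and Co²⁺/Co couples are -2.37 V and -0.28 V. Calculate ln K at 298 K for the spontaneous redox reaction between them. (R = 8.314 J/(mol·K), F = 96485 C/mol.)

ln K = 162.8

E°_cell = -0.28 − (-2.37) = 2.09 V, with n = 2 electrons transferred.
At equilibrium E = 0, so the Nernst equation gives ln K = nFE°/RT = (2)(96485)(2.09)/((8.314)(298)) = 162.78.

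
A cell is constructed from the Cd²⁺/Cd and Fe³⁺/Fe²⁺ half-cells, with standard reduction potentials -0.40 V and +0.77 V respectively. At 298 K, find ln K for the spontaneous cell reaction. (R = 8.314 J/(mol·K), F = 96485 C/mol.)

E°_cell = +0.77 − (-0.40) = 1.17 V, with n = 2 electrons transferred.
At equilibrium E = 0, so the Nernst equation gives ln K = nFE°/RT = (2)(96485)(1.17)/((8.314)(298)) = 91.13.

ln K = 91.1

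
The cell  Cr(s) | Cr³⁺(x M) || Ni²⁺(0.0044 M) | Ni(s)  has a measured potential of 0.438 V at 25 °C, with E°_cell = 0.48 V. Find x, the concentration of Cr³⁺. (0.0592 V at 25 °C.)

From the Nernst equation, log Q = n(E° − E)/0.0592 = 6(0.48 − 0.438)/0.0592 = 4.257, so Q = 1.81 × 10^4.
With Q = [Cr³⁺]^2/[Ni²⁺]^3 and the known concentrations, [Cr³⁺]^2 in the numerator gives [Cr³⁺] = 0.039 M.

0.039 M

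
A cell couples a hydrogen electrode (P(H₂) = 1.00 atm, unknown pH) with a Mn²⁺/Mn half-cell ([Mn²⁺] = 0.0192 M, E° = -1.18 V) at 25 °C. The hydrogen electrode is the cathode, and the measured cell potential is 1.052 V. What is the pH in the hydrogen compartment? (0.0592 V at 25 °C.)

pH = 3.02

E°_cell = 1.18 V and n = 2.
log Q = n(E° − E)/0.0592 = 2×(1.18 − 1.052)/0.0592 = 4.324.
With Q = [Mn²⁺]·P(H₂) / [H⁺]^2, solving for [H⁺] gives log[H⁺] = -3.021, so pH = 3.02.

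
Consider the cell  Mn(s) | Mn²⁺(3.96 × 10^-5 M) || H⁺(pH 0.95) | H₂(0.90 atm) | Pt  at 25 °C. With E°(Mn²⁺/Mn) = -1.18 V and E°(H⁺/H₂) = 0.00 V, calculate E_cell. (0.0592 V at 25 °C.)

The hydrogen couple is the cathode, so E°_cell = 1.18 V; n = 2.
[H⁺] = 10^(−0.95) = 0.11 M, and Q = [Mn²⁺]·P(H₂) / [H⁺]^2 = 0.00283.
E = E° − (0.0592/2) log Q = 1.18 − (0.0592/2)(-2.548) = 1.255 V.

1.26 V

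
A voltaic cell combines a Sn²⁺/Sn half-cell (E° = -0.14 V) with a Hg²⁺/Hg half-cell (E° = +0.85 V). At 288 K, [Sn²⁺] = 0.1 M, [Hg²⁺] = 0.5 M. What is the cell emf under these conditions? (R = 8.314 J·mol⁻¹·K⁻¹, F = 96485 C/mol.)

The Hg²⁺/Hg couple has the higher reduction potential and acts as the cathode, so E°_cell = +0.85 − (-0.14) = 0.99 V.
Balancing electrons gives n = 2; the reaction quotient is Q = [Sn²⁺]/[Hg²⁺] = 0.200.
E = E° − (RT/nF) ln Q = 0.99 − (8.314×288)/(2×96485) × (-1.609) = 0.990 + 0.020 = 1.010 V.

1.01 V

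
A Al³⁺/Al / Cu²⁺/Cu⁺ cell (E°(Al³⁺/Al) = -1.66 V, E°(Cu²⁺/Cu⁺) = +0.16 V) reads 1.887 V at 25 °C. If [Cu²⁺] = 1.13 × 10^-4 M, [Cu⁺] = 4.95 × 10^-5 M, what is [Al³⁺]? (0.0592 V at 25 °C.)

From the Nernst equation, log Q = n(E° − E)/0.0592 = 3(1.82 − 1.887)/0.0592 = -3.395, so Q = 4.02 × 10^-4.
With Q = [Al³⁺]·[Cu⁺]^3/[Cu²⁺]^3 and the known concentrations, [Al³⁺] in the numerator gives [Al³⁺] = 0.0048 M.

0.0048 M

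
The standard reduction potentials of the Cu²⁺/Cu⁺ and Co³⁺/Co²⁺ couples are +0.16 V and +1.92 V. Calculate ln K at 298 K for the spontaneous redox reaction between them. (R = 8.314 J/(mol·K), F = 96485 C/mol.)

ln K = 68.5

E°_cell = +1.92 − (+0.16) = 1.76 V, with n = 1 electron transferred.
At equilibrium E = 0, so the Nernst equation gives ln K = nFE°/RT = (1)(96485)(1.76)/((8.314)(298)) = 68.54.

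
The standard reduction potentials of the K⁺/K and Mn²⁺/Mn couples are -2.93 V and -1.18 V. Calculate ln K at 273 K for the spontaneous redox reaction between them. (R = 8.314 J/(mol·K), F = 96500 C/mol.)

ln K = 148.8

E°_cell = -1.18 − (-2.93) = 1.75 V, with n = 2 electrons transferred.
At equilibrium E = 0, so the Nernst equation gives ln K = nFE°/RT = (2)(96500)(1.75)/((8.314)(273)) = 148.81.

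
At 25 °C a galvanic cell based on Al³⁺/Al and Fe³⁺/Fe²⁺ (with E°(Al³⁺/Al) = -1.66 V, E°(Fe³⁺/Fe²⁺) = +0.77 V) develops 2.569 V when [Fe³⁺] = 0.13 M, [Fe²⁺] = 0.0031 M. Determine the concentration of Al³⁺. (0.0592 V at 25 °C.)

0.0067 M

From the Nernst equation, log Q = n(E° − E)/0.0592 = 3(2.43 − 2.569)/0.0592 = -7.044, so Q = 9.04 × 10^-8.
With Q = [Al³⁺]·[Fe²⁺]^3/[Fe³⁺]^3 and the known concentrations, [Al³⁺] in the numerator gives [Al³⁺] = 0.0067 M.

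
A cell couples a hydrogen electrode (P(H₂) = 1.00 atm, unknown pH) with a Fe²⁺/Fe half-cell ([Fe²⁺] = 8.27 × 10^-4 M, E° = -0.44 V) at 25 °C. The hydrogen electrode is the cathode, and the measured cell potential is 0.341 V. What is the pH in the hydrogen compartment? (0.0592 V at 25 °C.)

E°_cell = 0.44 V and n = 2.
log Q = n(E° − E)/0.0592 = 2×(0.44 − 0.341)/0.0592 = 3.345.
With Q = [Fe²⁺]·P(H₂) / [H⁺]^2, solving for [H⁺] gives log[H⁺] = -3.214, so pH = 3.21.

pH = 3.21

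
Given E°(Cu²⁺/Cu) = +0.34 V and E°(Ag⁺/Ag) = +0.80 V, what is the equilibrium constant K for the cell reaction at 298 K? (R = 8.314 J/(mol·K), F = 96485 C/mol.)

E°_cell = +0.80 − (+0.34) = 0.46 V, with n = 2 electrons transferred.
At equilibrium E = 0, so the Nernst equation gives ln K = nFE°/RT = (2)(96485)(0.46)/((8.314)(298)) = 35.83.
K = e^35.83 = 3.6 × 10^15.

3.6 × 10^15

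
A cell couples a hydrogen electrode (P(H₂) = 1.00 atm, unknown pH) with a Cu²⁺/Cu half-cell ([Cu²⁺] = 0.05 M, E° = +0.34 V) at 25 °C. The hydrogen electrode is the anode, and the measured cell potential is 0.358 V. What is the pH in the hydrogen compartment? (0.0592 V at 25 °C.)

pH = 0.95

E°_cell = 0.34 V and n = 2.
log Q = n(E° − E)/0.0592 = 2×(0.34 − 0.358)/0.0592 = -0.608.
With Q = [H⁺]^2 / ([Cu²⁺]·P(H₂)), solving for [H⁺] gives log[H⁺] = -0.955, so pH = 0.95.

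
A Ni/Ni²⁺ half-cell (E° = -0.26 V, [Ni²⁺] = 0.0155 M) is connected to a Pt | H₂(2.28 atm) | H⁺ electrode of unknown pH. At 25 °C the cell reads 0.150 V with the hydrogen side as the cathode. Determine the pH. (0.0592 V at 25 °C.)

E°_cell = 0.26 V and n = 2.
log Q = n(E° − E)/0.0592 = 2×(0.26 − 0.150)/0.0592 = 3.716.
With Q = [Ni²⁺]·P(H₂) / [H⁺]^2, solving for [H⁺] gives log[H⁺] = -2.584, so pH = 2.58.

pH = 2.58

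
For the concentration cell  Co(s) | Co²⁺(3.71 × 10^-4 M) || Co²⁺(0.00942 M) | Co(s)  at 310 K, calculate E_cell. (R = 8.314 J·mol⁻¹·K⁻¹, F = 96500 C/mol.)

0.043 V

Both half-cells are Co²⁺/Co, so E°_cell = 0. The concentrated side is the cathode; the cell reaction moves Co²⁺ from high to low concentration with n = 2.
Q = [Co²⁺]_dilute/[Co²⁺]_conc = 3.71 × 10^-4/0.00942 = 0.0394.
E = 0 − (RT/nF) ln Q = −((8.314×310)/(2×96500))(-3.234) = 0.0432 V.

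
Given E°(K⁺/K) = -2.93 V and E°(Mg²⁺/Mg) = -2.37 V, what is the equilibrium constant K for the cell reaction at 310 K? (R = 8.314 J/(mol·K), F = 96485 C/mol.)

E°_cell = -2.37 − (-2.93) = 0.56 V, with n = 2 electrons transferred.
At equilibrium E = 0, so the Nernst equation gives ln K = nFE°/RT = (2)(96485)(0.56)/((8.314)(310)) = 41.93.
K = e^41.93 = 1.6 × 10^18.

1.6 × 10^18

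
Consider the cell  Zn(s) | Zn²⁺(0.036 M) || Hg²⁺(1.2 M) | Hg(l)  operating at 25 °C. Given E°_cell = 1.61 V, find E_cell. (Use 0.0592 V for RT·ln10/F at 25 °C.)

Balancing electrons gives n = 2; the reaction quotient is Q = [Zn²⁺]/[Hg²⁺] = 0.0300.
At 25 °C, E = E° − (0.0592/n) log Q = 1.61 − (0.0592/2)(-1.523) = 1.610 + 0.045 = 1.655 V.

1.66 V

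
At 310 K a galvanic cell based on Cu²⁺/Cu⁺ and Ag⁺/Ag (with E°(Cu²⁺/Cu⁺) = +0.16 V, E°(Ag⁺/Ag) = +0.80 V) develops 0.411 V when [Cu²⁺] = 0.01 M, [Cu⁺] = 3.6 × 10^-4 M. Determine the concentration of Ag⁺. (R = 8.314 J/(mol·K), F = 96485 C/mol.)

From the Nernst equation, ln Q = nF(E° − E)/RT = 1×96485×(0.64 − 0.411)/(8.314×310) = 8.573, so Q = 5290.
With Q = [Cu²⁺]/([Cu⁺]·[Ag⁺]) and the known concentrations, [Ag⁺] in the denominator gives [Ag⁺] = 0.0053 M.

0.0053 M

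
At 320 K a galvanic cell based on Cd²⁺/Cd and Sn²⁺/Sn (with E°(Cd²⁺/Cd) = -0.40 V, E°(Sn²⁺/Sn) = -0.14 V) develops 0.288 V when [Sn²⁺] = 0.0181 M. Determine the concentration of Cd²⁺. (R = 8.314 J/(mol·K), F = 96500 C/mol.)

0.0024 M

From the Nernst equation, ln Q = nF(E° − E)/RT = 2×96500×(0.26 − 0.288)/(8.314×320) = -2.031, so Q = 0.131.
With Q = [Cd²⁺]/[Sn²⁺] and the known concentrations, [Cd²⁺] in the numerator gives [Cd²⁺] = 0.0024 M.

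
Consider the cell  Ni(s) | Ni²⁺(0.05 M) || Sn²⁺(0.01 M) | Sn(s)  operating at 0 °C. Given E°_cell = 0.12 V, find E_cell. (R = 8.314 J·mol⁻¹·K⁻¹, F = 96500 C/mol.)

0.101 V

Balancing electrons gives n = 2; the reaction quotient is Q = [Ni²⁺]/[Sn²⁺] = 5.00.
E = E° − (RT/nF) ln Q = 0.12 − (8.314×273)/(2×96500) × (1.609) = 0.120 − 0.019 = 0.101 V.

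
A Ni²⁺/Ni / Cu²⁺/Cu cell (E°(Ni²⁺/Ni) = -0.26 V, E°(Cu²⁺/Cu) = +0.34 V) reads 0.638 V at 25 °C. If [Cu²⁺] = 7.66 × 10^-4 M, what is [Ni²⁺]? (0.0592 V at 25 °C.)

4 × 10^-5 M

From the Nernst equation, log Q = n(E° − E)/0.0592 = 2(0.60 − 0.638)/0.0592 = -1.284, so Q = 0.0520.
With Q = [Ni²⁺]/[Cu²⁺] and the known concentrations, [Ni²⁺] in the numerator gives [Ni²⁺] = 4 × 10^-5 M.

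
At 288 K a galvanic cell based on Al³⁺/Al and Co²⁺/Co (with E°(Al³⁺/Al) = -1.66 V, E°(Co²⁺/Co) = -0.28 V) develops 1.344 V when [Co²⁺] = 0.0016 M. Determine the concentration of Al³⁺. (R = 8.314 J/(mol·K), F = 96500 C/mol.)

0.005 M

From the Nernst equation, ln Q = nF(E° − E)/RT = 6×96500×(1.38 − 1.344)/(8.314×288) = 8.705, so Q = 6030.
With Q = [Al³⁺]^2/[Co²⁺]^3 and the known concentrations, [Al³⁺]^2 in the numerator gives [Al³⁺] = 0.005 M.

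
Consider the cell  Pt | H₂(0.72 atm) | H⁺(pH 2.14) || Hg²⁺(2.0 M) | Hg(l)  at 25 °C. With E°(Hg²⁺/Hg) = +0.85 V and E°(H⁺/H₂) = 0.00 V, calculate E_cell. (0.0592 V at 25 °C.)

0.98 V

The Hg²⁺/Hg couple is the cathode, so E°_cell = 0.85 V; n = 2.
[H⁺] = 10^(−2.14) = 0.0072 M, and Q = [H⁺]^2 / ([Hg²⁺]·P(H₂)) = 3.64 × 10^-5.
E = E° − (0.0592/2) log Q = 0.85 − (0.0592/2)(-4.438) = 0.981 V.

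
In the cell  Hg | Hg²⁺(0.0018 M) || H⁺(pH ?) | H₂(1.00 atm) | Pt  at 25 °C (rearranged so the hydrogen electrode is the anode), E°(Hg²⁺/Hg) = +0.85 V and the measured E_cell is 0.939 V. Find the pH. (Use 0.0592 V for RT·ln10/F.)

pH = 2.88

E°_cell = 0.85 V and n = 2.
log Q = n(E° − E)/0.0592 = 2×(0.85 − 0.939)/0.0592 = -3.007.
With Q = [H⁺]^2 / ([Hg²⁺]·P(H₂)), solving for [H⁺] gives log[H⁺] = -2.876, so pH = 2.88.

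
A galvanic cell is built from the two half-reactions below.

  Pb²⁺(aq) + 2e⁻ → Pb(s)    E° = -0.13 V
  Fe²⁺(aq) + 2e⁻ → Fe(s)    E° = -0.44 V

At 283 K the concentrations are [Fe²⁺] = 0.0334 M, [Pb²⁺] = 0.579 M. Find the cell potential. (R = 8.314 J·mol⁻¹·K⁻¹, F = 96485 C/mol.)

The Pb²⁺/Pb couple has the higher reduction potential and acts as the cathode, so E°_cell = -0.13 − (-0.44) = 0.31 V.
Balancing electrons gives n = 2; the reaction quotient is Q = [Fe²⁺]/[Pb²⁺] = 0.0577.
E = E° − (RT/nF) ln Q = 0.31 − (8.314×283)/(2×96485) × (-2.853) = 0.310 + 0.035 = 0.345 V.

0.345 V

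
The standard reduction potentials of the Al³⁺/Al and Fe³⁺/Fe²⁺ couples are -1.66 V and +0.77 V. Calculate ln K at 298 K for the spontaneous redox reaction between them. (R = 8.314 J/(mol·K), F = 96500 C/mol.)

E°_cell = +0.77 − (-1.66) = 2.43 V, with n = 3 electrons transferred.
At equilibrium E = 0, so the Nernst equation gives ln K = nFE°/RT = (3)(96500)(2.43)/((8.314)(298)) = 283.94.

ln K = 283.9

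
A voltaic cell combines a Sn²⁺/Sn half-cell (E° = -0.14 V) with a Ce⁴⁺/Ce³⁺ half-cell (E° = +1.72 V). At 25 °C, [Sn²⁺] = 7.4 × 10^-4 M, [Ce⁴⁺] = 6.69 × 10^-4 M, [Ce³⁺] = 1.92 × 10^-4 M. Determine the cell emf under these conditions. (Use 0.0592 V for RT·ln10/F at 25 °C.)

The Ce⁴⁺/Ce³⁺ couple has the higher reduction potential and acts as the cathode, so E°_cell = +1.72 − (-0.14) = 1.86 V.
Balancing electrons gives n = 2; the reaction quotient is Q = [Sn²⁺]·[Ce³⁺]^2/[Ce⁴⁺]^2 = 6.1 × 10^-5.
At 25 °C, E = E° − (0.0592/n) log Q = 1.86 − (0.0592/2)(-4.215) = 1.860 + 0.125 = 1.985 V.

1.98 V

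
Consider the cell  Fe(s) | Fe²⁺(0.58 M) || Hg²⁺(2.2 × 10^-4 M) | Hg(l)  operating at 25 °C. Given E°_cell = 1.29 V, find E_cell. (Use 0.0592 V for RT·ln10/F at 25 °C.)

1.19 V

Balancing electrons gives n = 2; the reaction quotient is Q = [Fe²⁺]/[Hg²⁺] = 2640.
At 25 °C, E = E° − (0.0592/n) log Q = 1.29 − (0.0592/2)(3.421) = 1.290 − 0.101 = 1.189 V.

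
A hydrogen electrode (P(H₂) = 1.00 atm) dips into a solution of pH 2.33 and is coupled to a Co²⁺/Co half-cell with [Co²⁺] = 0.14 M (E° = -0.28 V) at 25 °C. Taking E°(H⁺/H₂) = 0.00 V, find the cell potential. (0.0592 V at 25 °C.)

0.17 V

The hydrogen couple is the cathode, so E°_cell = 0.28 V; n = 2.
[H⁺] = 10^(−2.33) = 0.0047 M, and Q = [Co²⁺]·P(H₂) / [H⁺]^2 = 6400.
E = E° − (0.0592/2) log Q = 0.28 − (0.0592/2)(3.806) = 0.167 V.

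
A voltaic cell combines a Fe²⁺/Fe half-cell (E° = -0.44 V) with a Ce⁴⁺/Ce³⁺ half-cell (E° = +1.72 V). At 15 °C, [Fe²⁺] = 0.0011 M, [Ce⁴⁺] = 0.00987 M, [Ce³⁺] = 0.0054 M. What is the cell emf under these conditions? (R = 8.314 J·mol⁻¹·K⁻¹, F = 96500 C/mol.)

2.26 V

The Ce⁴⁺/Ce³⁺ couple has the higher reduction potential and acts as the cathode, so E°_cell = +1.72 − (-0.44) = 2.16 V.
Balancing electrons gives n = 2; the reaction quotient is Q = [Fe²⁺]·[Ce³⁺]^2/[Ce⁴⁺]^2 = 3.29 × 10^-4.
E = E° − (RT/nF) ln Q = 2.16 − (8.314×288)/(2×96500) × (-8.019) = 2.160 + 0.099 = 2.259 V.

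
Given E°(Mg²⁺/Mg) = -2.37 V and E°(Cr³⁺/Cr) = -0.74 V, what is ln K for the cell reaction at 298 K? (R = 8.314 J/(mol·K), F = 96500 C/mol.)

ln K = 380.9

E°_cell = -0.74 − (-2.37) = 1.63 V, with n = 6 electrons transferred.
At equilibrium E = 0, so the Nernst equation gives ln K = nFE°/RT = (6)(96500)(1.63)/((8.314)(298)) = 380.93.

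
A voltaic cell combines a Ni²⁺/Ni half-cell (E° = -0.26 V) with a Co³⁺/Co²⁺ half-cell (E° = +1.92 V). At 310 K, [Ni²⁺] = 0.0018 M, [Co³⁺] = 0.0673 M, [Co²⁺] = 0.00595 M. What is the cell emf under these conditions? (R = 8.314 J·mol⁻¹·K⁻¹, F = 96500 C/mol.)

2.33 V

The Co³⁺/Co²⁺ couple has the higher reduction potential and acts as the cathode, so E°_cell = +1.92 − (-0.26) = 2.18 V.
Balancing electrons gives n = 2; the reaction quotient is Q = [Ni²⁺]·[Co²⁺]^2/[Co³⁺]^2 = 1.41 × 10^-5.
E = E° − (RT/nF) ln Q = 2.18 − (8.314×310)/(2×96500) × (-11.172) = 2.180 + 0.149 = 2.329 V.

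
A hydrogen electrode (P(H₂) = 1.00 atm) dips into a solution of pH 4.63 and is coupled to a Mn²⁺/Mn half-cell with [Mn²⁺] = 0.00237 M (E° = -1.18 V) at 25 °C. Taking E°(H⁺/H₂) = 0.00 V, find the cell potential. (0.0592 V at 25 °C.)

0.98 V

The hydrogen couple is the cathode, so E°_cell = 1.18 V; n = 2.
[H⁺] = 10^(−4.63) = 2.3 × 10^-5 M, and Q = [Mn²⁺]·P(H₂) / [H⁺]^2 = 4.31 × 10^6.
E = E° − (0.0592/2) log Q = 1.18 − (0.0592/2)(6.635) = 0.984 V.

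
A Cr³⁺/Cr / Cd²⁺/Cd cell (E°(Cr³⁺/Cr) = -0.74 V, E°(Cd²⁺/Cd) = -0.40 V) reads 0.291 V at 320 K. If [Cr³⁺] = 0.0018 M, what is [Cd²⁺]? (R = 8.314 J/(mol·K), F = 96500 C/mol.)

From the Nernst equation, ln Q = nF(E° − E)/RT = 6×96500×(0.34 − 0.291)/(8.314×320) = 10.664, so Q = 4.28 × 10^4.
With Q = [Cr³⁺]^2/[Cd²⁺]^3 and the known concentrations, [Cd²⁺]^3 in the denominator gives [Cd²⁺] = 4.2 × 10^-4 M.

4.2 × 10^-4 M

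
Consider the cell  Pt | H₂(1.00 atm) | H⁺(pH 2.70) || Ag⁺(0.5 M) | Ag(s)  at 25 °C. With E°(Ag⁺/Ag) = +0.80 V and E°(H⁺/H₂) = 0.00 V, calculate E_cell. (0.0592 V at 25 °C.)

0.94 V

The Ag⁺/Ag couple is the cathode, so E°_cell = 0.80 V; n = 2.
[H⁺] = 10^(−2.70) = 0.0020 M, and Q = [H⁺]^2 / ([Ag⁺]^2·P(H₂)) = 1.59 × 10^-5.
E = E° − (0.0592/2) log Q = 0.80 − (0.0592/2)(-4.798) = 0.942 V.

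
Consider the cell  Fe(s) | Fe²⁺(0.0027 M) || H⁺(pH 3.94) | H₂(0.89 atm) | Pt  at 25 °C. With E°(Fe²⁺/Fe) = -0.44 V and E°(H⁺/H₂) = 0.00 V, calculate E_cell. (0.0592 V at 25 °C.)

The hydrogen couple is the cathode, so E°_cell = 0.44 V; n = 2.
[H⁺] = 10^(−3.94) = 1.1 × 10^-4 M, and Q = [Fe²⁺]·P(H₂) / [H⁺]^2 = 1.82 × 10^5.
E = E° − (0.0592/2) log Q = 0.44 − (0.0592/2)(5.261) = 0.284 V.

0.28 V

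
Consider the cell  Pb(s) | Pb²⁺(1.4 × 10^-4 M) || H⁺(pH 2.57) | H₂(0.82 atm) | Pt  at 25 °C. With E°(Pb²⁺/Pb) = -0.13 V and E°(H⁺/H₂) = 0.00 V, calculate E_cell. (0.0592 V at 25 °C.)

The hydrogen couple is the cathode, so E°_cell = 0.13 V; n = 2.
[H⁺] = 10^(−2.57) = 0.0027 M, and Q = [Pb²⁺]·P(H₂) / [H⁺]^2 = 15.8.
E = E° − (0.0592/2) log Q = 0.13 − (0.0592/2)(1.200) = 0.094 V.

0.094 V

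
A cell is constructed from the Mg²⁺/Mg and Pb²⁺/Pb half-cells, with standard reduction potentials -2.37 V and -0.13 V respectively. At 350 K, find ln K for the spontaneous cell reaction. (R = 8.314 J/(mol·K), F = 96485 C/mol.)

ln K = 148.5

E°_cell = -0.13 − (-2.37) = 2.24 V, with n = 2 electrons transferred.
At equilibrium E = 0, so the Nernst equation gives ln K = nFE°/RT = (2)(96485)(2.24)/((8.314)(350)) = 148.55.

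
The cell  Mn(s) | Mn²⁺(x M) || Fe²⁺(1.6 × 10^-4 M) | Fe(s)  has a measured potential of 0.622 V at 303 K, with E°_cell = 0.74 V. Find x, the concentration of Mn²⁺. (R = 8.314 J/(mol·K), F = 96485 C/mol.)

From the Nernst equation, ln Q = nF(E° − E)/RT = 2×96485×(0.74 − 0.622)/(8.314×303) = 9.039, so Q = 8430.
With Q = [Mn²⁺]/[Fe²⁺] and the known concentrations, [Mn²⁺] in the numerator gives [Mn²⁺] = 1.3 M.

1.3 M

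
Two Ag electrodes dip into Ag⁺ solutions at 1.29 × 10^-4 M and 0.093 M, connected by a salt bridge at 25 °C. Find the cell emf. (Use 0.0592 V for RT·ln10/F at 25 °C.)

0.17 V

Both half-cells are Ag⁺/Ag, so E°_cell = 0. The concentrated side is the cathode; the cell reaction moves Ag⁺ from high to low concentration with n = 1.
Q = [Ag⁺]_dilute/[Ag⁺]_conc = 1.29 × 10^-4/0.093 = 0.00139.
E = 0 − (0.0592/1) log Q = −(0.0592/1)(-2.858) = 0.1692 V.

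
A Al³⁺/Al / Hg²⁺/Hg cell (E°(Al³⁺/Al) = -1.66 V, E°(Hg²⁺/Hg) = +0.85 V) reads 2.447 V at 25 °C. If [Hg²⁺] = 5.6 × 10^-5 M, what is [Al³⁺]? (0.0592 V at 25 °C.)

6.5 × 10^-4 M

From the Nernst equation, log Q = n(E° − E)/0.0592 = 6(2.51 − 2.447)/0.0592 = 6.385, so Q = 2.43 × 10^6.
With Q = [Al³⁺]^2/[Hg²⁺]^3 and the known concentrations, [Al³⁺]^2 in the numerator gives [Al³⁺] = 6.5 × 10^-4 M.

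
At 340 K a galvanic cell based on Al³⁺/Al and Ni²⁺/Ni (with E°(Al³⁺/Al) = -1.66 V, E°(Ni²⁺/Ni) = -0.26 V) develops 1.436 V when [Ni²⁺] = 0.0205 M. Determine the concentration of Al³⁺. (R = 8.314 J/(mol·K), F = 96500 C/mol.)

7.4 × 10^-5 M

From the Nernst equation, ln Q = nF(E° − E)/RT = 6×96500×(1.40 − 1.436)/(8.314×340) = -7.374, so Q = 6.27 × 10^-4.
With Q = [Al³⁺]^2/[Ni²⁺]^3 and the known concentrations, [Al³⁺]^2 in the numerator gives [Al³⁺] = 7.4 × 10^-5 M.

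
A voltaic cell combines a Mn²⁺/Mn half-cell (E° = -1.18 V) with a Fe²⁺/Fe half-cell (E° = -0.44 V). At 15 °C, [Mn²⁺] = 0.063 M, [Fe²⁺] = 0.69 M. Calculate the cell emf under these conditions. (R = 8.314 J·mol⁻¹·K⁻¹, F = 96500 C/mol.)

The Fe²⁺/Fe couple has the higher reduction potential and acts as the cathode, so E°_cell = -0.44 − (-1.18) = 0.74 V.
Balancing electrons gives n = 2; the reaction quotient is Q = [Mn²⁺]/[Fe²⁺] = 0.0913.
E = E° − (RT/nF) ln Q = 0.74 − (8.314×288)/(2×96500) × (-2.394) = 0.740 + 0.030 = 0.770 V.

0.770 V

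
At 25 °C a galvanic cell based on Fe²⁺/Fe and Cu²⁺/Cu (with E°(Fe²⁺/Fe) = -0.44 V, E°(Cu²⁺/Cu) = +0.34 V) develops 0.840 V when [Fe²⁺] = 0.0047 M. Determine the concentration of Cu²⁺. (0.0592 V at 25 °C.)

From the Nernst equation, log Q = n(E° − E)/0.0592 = 2(0.78 − 0.840)/0.0592 = -2.027, so Q = 0.00940.
With Q = [Fe²⁺]/[Cu²⁺] and the known concentrations, [Cu²⁺] in the denominator gives [Cu²⁺] = 0.5 M.

0.5 M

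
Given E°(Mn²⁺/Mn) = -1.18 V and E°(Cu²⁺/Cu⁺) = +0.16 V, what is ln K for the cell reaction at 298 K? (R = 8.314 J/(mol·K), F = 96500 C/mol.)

ln K = 104.4

E°_cell = +0.16 − (-1.18) = 1.34 V, with n = 2 electrons transferred.
At equilibrium E = 0, so the Nernst equation gives ln K = nFE°/RT = (2)(96500)(1.34)/((8.314)(298)) = 104.38.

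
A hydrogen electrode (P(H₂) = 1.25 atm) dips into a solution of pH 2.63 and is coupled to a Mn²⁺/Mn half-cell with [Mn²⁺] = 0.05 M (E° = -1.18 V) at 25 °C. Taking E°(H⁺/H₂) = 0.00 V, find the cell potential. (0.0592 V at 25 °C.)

1.06 V

The hydrogen couple is the cathode, so E°_cell = 1.18 V; n = 2.
[H⁺] = 10^(−2.63) = 0.0023 M, and Q = [Mn²⁺]·P(H₂) / [H⁺]^2 = 1.14 × 10^4.
E = E° − (0.0592/2) log Q = 1.18 − (0.0592/2)(4.056) = 1.060 V.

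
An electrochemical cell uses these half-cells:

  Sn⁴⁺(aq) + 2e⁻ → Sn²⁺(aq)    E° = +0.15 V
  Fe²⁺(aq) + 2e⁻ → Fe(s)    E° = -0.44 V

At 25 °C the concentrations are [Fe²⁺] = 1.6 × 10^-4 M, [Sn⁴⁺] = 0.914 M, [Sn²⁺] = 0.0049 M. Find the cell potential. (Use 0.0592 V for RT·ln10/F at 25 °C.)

The Sn⁴⁺/Sn²⁺ couple has the higher reduction potential and acts as the cathode, so E°_cell = +0.15 − (-0.44) = 0.59 V.
Balancing electrons gives n = 2; the reaction quotient is Q = [Fe²⁺]·[Sn²⁺]/[Sn⁴⁺] = 8.58 × 10^-7.
At 25 °C, E = E° − (0.0592/n) log Q = 0.59 − (0.0592/2)(-6.067) = 0.590 + 0.180 = 0.770 V.

0.770 V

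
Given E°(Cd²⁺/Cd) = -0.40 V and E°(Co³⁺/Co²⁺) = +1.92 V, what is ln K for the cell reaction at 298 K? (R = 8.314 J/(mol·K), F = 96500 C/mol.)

ln K = 180.7

E°_cell = +1.92 − (-0.40) = 2.32 V, with n = 2 electrons transferred.
At equilibrium E = 0, so the Nernst equation gives ln K = nFE°/RT = (2)(96500)(2.32)/((8.314)(298)) = 180.73.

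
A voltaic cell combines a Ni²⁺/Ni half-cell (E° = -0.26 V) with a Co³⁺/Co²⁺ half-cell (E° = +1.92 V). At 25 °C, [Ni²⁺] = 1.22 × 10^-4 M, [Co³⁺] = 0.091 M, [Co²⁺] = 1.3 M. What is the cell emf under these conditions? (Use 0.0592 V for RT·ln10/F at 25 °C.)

The Co³⁺/Co²⁺ couple has the higher reduction potential and acts as the cathode, so E°_cell = +1.92 − (-0.26) = 2.18 V.
Balancing electrons gives n = 2; the reaction quotient is Q = [Ni²⁺]·[Co²⁺]^2/[Co³⁺]^2 = 0.0249.
At 25 °C, E = E° − (0.0592/n) log Q = 2.18 − (0.0592/2)(-1.604) = 2.180 + 0.047 = 2.227 V.

2.23 V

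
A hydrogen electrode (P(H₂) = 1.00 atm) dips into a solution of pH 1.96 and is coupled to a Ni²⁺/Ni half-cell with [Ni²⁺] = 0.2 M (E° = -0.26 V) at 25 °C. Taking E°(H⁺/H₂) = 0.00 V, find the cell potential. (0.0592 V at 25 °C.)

The hydrogen couple is the cathode, so E°_cell = 0.26 V; n = 2.
[H⁺] = 10^(−1.96) = 0.011 M, and Q = [Ni²⁺]·P(H₂) / [H⁺]^2 = 1660.
E = E° − (0.0592/2) log Q = 0.26 − (0.0592/2)(3.221) = 0.165 V.

0.16 V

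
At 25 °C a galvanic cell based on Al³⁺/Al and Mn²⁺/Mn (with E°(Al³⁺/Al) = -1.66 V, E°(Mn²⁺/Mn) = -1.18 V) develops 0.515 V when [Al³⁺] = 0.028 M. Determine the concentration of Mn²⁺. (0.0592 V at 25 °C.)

From the Nernst equation, log Q = n(E° − E)/0.0592 = 6(0.48 − 0.515)/0.0592 = -3.547, so Q = 2.84 × 10^-4.
With Q = [Al³⁺]^2/[Mn²⁺]^3 and the known concentrations, [Mn²⁺]^3 in the denominator gives [Mn²⁺] = 1.4 M.

1.4 M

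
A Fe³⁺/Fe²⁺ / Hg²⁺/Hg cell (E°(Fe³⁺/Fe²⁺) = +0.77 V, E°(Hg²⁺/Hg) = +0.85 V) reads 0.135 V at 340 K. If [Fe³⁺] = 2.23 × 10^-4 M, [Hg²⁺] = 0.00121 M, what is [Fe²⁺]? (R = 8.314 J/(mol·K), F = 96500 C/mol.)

0.042 M

From the Nernst equation, ln Q = nF(E° − E)/RT = 2×96500×(0.08 − 0.135)/(8.314×340) = -3.755, so Q = 0.0234.
With Q = [Fe³⁺]^2/([Fe²⁺]^2·[Hg²⁺]) and the known concentrations, [Fe²⁺]^2 in the denominator gives [Fe²⁺] = 0.042 M.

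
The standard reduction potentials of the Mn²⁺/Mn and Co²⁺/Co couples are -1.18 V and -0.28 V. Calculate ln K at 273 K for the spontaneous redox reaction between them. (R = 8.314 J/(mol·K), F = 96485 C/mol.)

ln K = 76.5

E°_cell = -0.28 − (-1.18) = 0.90 V, with n = 2 electrons transferred.
At equilibrium E = 0, so the Nernst equation gives ln K = nFE°/RT = (2)(96485)(0.90)/((8.314)(273)) = 76.52.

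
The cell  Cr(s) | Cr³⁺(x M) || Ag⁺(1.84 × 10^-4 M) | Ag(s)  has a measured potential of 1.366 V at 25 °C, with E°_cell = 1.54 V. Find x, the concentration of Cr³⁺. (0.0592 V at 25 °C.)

From the Nernst equation, log Q = n(E° − E)/0.0592 = 3(1.54 − 1.366)/0.0592 = 8.818, so Q = 6.57 × 10^8.
With Q = [Cr³⁺]/[Ag⁺]^3 and the known concentrations, [Cr³⁺] in the numerator gives [Cr³⁺] = 0.0041 M.

0.0041 M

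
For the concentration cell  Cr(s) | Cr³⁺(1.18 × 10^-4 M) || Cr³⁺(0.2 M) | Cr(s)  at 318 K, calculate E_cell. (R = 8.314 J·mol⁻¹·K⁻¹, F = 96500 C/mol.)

0.068 V

Both half-cells are Cr³⁺/Cr, so E°_cell = 0. The concentrated side is the cathode; the cell reaction moves Cr³⁺ from high to low concentration with n = 3.
Q = [Cr³⁺]_dilute/[Cr³⁺]_conc = 1.18 × 10^-4/0.2 = 5.9 × 10^-4.
E = 0 − (RT/nF) ln Q = −((8.314×318)/(3×96500))(-7.435) = 0.0679 V.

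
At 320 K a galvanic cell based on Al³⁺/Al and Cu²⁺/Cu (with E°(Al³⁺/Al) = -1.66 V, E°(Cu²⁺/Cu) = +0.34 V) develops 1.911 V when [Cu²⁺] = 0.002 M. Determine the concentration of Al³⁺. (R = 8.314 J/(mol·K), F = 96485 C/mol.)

From the Nernst equation, ln Q = nF(E° − E)/RT = 6×96485×(2.00 − 1.911)/(8.314×320) = 19.366, so Q = 2.57 × 10^8.
With Q = [Al³⁺]^2/[Cu²⁺]^3 and the known concentrations, [Al³⁺]^2 in the numerator gives [Al³⁺] = 1.4 M.

1.4 M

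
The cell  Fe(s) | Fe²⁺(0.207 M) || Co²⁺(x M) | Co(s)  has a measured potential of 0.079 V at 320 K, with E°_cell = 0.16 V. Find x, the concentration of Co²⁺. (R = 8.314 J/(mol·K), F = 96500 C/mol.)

From the Nernst equation, ln Q = nF(E° − E)/RT = 2×96500×(0.16 − 0.079)/(8.314×320) = 5.876, so Q = 356.
With Q = [Fe²⁺]/[Co²⁺] and the known concentrations, [Co²⁺] in the denominator gives [Co²⁺] = 5.8 × 10^-4 M.

5.8 × 10^-4 M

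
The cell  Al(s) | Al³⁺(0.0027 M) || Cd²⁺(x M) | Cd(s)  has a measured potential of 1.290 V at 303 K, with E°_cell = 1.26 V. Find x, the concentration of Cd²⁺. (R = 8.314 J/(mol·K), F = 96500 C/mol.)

0.19 M

From the Nernst equation, ln Q = nF(E° − E)/RT = 6×96500×(1.26 − 1.290)/(8.314×303) = -6.895, so Q = 0.00101.
With Q = [Al³⁺]^2/[Cd²⁺]^3 and the known concentrations, [Cd²⁺]^3 in the denominator gives [Cd²⁺] = 0.19 M.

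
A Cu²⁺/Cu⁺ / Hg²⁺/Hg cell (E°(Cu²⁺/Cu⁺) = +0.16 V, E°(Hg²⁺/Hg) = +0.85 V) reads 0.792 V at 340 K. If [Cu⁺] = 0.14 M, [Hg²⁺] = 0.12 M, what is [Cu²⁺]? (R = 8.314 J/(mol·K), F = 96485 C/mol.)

From the Nernst equation, ln Q = nF(E° − E)/RT = 2×96485×(0.69 − 0.792)/(8.314×340) = -6.963, so Q = 9.46 × 10^-4.
With Q = [Cu²⁺]^2/([Cu⁺]^2·[Hg²⁺]) and the known concentrations, [Cu²⁺]^2 in the numerator gives [Cu²⁺] = 0.0015 M.

0.0015 M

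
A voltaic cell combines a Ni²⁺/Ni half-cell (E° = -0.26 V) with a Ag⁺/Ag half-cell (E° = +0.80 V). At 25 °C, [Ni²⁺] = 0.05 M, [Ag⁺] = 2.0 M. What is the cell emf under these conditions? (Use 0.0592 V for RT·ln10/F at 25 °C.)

The Ag⁺/Ag couple has the higher reduction potential and acts as the cathode, so E°_cell = +0.80 − (-0.26) = 1.06 V.
Balancing electrons gives n = 2; the reaction quotient is Q = [Ni²⁺]/[Ag⁺]^2 = 0.0125.
At 25 °C, E = E° − (0.0592/n) log Q = 1.06 − (0.0592/2)(-1.903) = 1.060 + 0.056 = 1.116 V.

1.12 V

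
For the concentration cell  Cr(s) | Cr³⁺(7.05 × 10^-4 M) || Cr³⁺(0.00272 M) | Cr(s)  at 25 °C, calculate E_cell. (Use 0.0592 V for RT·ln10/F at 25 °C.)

0.012 V

Both half-cells are Cr³⁺/Cr, so E°_cell = 0. The concentrated side is the cathode; the cell reaction moves Cr³⁺ from high to low concentration with n = 3.
Q = [Cr³⁺]_dilute/[Cr³⁺]_conc = 7.05 × 10^-4/0.00272 = 0.259.
E = 0 − (0.0592/3) log Q = −(0.0592/3)(-0.586) = 0.0116 V.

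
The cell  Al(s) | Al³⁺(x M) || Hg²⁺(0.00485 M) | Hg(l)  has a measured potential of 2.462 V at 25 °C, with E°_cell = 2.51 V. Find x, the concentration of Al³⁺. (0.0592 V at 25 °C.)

0.091 M

From the Nernst equation, log Q = n(E° − E)/0.0592 = 6(2.51 − 2.462)/0.0592 = 4.865, so Q = 7.33 × 10^4.
With Q = [Al³⁺]^2/[Hg²⁺]^3 and the known concentrations, [Al³⁺]^2 in the numerator gives [Al³⁺] = 0.091 M.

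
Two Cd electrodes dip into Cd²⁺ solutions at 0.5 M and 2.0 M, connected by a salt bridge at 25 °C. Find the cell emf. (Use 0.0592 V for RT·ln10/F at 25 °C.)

Both half-cells are Cd²⁺/Cd, so E°_cell = 0. The concentrated side is the cathode; the cell reaction moves Cd²⁺ from high to low concentration with n = 2.
Q = [Cd²⁺]_dilute/[Cd²⁺]_conc = 0.5/2.0 = 0.250.
E = 0 − (0.0592/2) log Q = −(0.0592/2)(-0.602) = 0.0178 V.

0.018 V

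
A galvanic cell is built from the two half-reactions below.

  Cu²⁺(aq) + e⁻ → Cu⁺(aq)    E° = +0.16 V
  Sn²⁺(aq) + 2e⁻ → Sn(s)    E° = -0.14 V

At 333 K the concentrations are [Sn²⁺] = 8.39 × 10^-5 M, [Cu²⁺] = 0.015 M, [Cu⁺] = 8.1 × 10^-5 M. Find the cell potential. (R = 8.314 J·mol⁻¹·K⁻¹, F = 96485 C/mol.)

0.584 V

The Cu²⁺/Cu⁺ couple has the higher reduction potential and acts as the cathode, so E°_cell = +0.16 − (-0.14) = 0.30 V.
Balancing electrons gives n = 2; the reaction quotient is Q = [Sn²⁺]·[Cu⁺]^2/[Cu²⁺]^2 = 2.45 × 10^-9.
E = E° − (RT/nF) ln Q = 0.30 − (8.314×333)/(2×96485) × (-19.829) = 0.300 + 0.284 = 0.584 V.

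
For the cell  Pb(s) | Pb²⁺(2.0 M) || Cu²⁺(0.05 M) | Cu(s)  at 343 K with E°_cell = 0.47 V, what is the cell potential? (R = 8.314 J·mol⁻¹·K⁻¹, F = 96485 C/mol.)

Balancing electrons gives n = 2; the reaction quotient is Q = [Pb²⁺]/[Cu²⁺] = 40.0.
E = E° − (RT/nF) ln Q = 0.47 − (8.314×343)/(2×96485) × (3.689) = 0.470 − 0.055 = 0.415 V.

0.415 V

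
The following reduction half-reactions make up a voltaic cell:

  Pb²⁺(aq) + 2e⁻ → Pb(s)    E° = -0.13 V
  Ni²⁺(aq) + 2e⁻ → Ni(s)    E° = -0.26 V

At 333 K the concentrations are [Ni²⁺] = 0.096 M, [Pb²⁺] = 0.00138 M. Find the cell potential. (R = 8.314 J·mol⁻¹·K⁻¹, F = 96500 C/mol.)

0.069 V

The Pb²⁺/Pb couple has the higher reduction potential and acts as the cathode, so E°_cell = -0.13 − (-0.26) = 0.13 V.
Balancing electrons gives n = 2; the reaction quotient is Q = [Ni²⁺]/[Pb²⁺] = 69.6.
E = E° − (RT/nF) ln Q = 0.13 − (8.314×333)/(2×96500) × (4.242) = 0.130 − 0.061 = 0.069 V.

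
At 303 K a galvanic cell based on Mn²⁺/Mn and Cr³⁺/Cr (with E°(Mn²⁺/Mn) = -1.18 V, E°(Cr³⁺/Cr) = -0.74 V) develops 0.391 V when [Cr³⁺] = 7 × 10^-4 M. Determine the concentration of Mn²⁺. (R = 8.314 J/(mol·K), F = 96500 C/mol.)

From the Nernst equation, ln Q = nF(E° − E)/RT = 6×96500×(0.44 − 0.391)/(8.314×303) = 11.262, so Q = 7.78 × 10^4.
With Q = [Mn²⁺]^3/[Cr³⁺]^2 and the known concentrations, [Mn²⁺]^3 in the numerator gives [Mn²⁺] = 0.34 M.

0.34 M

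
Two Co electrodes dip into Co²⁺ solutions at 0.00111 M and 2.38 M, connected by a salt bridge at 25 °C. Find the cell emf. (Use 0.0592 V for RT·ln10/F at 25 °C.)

0.099 V

Both half-cells are Co²⁺/Co, so E°_cell = 0. The concentrated side is the cathode; the cell reaction moves Co²⁺ from high to low concentration with n = 2.
Q = [Co²⁺]_dilute/[Co²⁺]_conc = 0.00111/2.38 = 4.66 × 10^-4.
E = 0 − (0.0592/2) log Q = −(0.0592/2)(-3.331) = 0.0986 V.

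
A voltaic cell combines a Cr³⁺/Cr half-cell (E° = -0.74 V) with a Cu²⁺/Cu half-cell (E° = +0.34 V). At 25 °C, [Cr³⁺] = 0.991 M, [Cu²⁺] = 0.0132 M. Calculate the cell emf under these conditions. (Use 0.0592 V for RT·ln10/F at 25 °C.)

The Cu²⁺/Cu couple has the higher reduction potential and acts as the cathode, so E°_cell = +0.34 − (-0.74) = 1.08 V.
Balancing electrons gives n = 6; the reaction quotient is Q = [Cr³⁺]^2/[Cu²⁺]^3 = 4.27 × 10^5.
At 25 °C, E = E° − (0.0592/n) log Q = 1.08 − (0.0592/6)(5.630) = 1.080 − 0.056 = 1.024 V.

1.02 V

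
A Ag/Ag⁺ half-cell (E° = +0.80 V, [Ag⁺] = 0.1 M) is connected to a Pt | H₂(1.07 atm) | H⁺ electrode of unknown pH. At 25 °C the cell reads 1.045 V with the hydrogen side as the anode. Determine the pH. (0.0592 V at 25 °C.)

E°_cell = 0.80 V and n = 2.
log Q = n(E° − E)/0.0592 = 2×(0.80 − 1.045)/0.0592 = -8.277.
With Q = [H⁺]^2 / ([Ag⁺]^2·P(H₂)), solving for [H⁺] gives log[H⁺] = -5.124, so pH = 5.12.

pH = 5.12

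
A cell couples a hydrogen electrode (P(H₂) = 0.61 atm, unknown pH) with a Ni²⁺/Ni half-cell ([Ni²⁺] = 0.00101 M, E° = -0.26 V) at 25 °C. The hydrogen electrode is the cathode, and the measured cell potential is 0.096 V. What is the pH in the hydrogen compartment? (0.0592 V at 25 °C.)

E°_cell = 0.26 V and n = 2.
log Q = n(E° − E)/0.0592 = 2×(0.26 − 0.096)/0.0592 = 5.541.
With Q = [Ni²⁺]·P(H₂) / [H⁺]^2, solving for [H⁺] gives log[H⁺] = -4.375, so pH = 4.38.

pH = 4.38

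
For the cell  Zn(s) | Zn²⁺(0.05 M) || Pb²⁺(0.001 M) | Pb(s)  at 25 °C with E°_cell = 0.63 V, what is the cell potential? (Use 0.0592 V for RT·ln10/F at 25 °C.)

Balancing electrons gives n = 2; the reaction quotient is Q = [Zn²⁺]/[Pb²⁺] = 50.0.
At 25 °C, E = E° − (0.0592/n) log Q = 0.63 − (0.0592/2)(1.699) = 0.630 − 0.050 = 0.580 V.

0.580 V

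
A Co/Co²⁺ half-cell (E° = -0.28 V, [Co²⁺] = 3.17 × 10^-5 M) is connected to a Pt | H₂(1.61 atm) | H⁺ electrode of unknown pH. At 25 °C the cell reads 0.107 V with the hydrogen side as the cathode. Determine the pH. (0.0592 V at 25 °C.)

pH = 5.07

E°_cell = 0.28 V and n = 2.
log Q = n(E° − E)/0.0592 = 2×(0.28 − 0.107)/0.0592 = 5.845.
With Q = [Co²⁺]·P(H₂) / [H⁺]^2, solving for [H⁺] gives log[H⁺] = -5.068, so pH = 5.07.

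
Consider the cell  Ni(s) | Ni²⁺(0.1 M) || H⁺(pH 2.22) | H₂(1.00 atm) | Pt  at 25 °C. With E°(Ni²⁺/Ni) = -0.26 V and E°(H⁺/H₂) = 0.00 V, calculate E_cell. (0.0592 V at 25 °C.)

The hydrogen couple is the cathode, so E°_cell = 0.26 V; n = 2.
[H⁺] = 10^(−2.22) = 0.0060 M, and Q = [Ni²⁺]·P(H₂) / [H⁺]^2 = 2750.
E = E° − (0.0592/2) log Q = 0.26 − (0.0592/2)(3.440) = 0.158 V.

0.16 V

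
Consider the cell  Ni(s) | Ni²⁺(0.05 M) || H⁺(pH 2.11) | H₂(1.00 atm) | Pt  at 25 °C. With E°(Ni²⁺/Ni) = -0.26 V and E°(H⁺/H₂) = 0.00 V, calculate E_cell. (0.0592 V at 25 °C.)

The hydrogen couple is the cathode, so E°_cell = 0.26 V; n = 2.
[H⁺] = 10^(−2.11) = 0.0078 M, and Q = [Ni²⁺]·P(H₂) / [H⁺]^2 = 830.
E = E° − (0.0592/2) log Q = 0.26 − (0.0592/2)(2.919) = 0.174 V.

0.17 V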